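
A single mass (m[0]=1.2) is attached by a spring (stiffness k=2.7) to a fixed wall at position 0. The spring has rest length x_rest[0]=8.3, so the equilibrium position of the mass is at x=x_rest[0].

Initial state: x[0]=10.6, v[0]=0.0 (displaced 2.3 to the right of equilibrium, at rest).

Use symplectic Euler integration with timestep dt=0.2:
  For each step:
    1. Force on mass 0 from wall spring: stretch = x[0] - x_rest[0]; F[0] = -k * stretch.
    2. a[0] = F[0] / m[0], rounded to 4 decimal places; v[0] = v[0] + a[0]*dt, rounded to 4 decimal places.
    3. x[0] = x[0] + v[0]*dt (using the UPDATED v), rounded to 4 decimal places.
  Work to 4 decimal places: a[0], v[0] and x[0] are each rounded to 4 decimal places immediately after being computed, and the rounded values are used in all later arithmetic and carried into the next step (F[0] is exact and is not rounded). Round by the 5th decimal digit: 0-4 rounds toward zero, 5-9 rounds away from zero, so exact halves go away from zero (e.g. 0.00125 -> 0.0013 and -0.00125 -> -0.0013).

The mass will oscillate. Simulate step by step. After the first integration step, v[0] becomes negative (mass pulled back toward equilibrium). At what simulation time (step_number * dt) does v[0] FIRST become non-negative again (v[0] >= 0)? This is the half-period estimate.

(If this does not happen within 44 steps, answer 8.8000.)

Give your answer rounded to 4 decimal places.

Answer: 2.2000

Derivation:
Step 0: x=[10.6000] v=[0.0000]
Step 1: x=[10.3930] v=[-1.0350]
Step 2: x=[9.9976] v=[-1.9769]
Step 3: x=[9.4494] v=[-2.7408]
Step 4: x=[8.7978] v=[-3.2580]
Step 5: x=[8.1014] v=[-3.4820]
Step 6: x=[7.4229] v=[-3.3926]
Step 7: x=[6.8233] v=[-2.9979]
Step 8: x=[6.3566] v=[-2.3334]
Step 9: x=[6.0648] v=[-1.4589]
Step 10: x=[5.9742] v=[-0.4531]
Step 11: x=[6.0929] v=[0.5935]
First v>=0 after going negative at step 11, time=2.2000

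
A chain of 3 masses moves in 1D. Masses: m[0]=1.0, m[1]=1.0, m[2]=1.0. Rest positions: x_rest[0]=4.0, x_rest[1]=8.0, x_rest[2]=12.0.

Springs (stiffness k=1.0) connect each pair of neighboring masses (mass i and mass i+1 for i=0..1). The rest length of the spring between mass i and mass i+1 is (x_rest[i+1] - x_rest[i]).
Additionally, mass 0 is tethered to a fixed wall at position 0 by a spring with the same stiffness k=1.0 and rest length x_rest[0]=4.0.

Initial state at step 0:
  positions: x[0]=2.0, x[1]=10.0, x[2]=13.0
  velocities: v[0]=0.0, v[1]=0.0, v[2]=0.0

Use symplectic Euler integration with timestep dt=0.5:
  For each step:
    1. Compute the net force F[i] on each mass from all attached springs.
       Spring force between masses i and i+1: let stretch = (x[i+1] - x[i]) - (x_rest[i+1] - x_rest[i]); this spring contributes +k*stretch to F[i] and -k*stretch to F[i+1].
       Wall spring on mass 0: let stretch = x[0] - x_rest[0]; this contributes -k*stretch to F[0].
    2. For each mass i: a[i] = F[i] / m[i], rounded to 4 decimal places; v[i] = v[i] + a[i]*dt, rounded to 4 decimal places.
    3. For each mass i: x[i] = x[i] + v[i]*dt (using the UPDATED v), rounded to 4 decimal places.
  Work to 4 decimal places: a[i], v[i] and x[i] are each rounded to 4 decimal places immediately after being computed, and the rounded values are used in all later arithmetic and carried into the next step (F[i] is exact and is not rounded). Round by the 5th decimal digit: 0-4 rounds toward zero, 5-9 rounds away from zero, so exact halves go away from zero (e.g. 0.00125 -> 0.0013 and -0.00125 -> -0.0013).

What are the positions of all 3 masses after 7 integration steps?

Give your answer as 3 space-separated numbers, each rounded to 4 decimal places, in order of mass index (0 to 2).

Answer: 2.7586 9.3395 11.3034

Derivation:
Step 0: x=[2.0000 10.0000 13.0000] v=[0.0000 0.0000 0.0000]
Step 1: x=[3.5000 8.7500 13.2500] v=[3.0000 -2.5000 0.5000]
Step 2: x=[5.4375 7.3125 13.3750] v=[3.8750 -2.8750 0.2500]
Step 3: x=[6.4844 6.9219 12.9844] v=[2.0938 -0.7813 -0.7813]
Step 4: x=[6.0196 7.9375 12.0781] v=[-0.9297 2.0312 -1.8126]
Step 5: x=[4.5293 9.5088 11.1367] v=[-2.9806 3.1426 -1.8829]
Step 6: x=[3.1516 10.2422 10.7883] v=[-2.7555 1.4668 -0.6969]
Step 7: x=[2.7586 9.3395 11.3034] v=[-0.7860 -1.8055 1.0301]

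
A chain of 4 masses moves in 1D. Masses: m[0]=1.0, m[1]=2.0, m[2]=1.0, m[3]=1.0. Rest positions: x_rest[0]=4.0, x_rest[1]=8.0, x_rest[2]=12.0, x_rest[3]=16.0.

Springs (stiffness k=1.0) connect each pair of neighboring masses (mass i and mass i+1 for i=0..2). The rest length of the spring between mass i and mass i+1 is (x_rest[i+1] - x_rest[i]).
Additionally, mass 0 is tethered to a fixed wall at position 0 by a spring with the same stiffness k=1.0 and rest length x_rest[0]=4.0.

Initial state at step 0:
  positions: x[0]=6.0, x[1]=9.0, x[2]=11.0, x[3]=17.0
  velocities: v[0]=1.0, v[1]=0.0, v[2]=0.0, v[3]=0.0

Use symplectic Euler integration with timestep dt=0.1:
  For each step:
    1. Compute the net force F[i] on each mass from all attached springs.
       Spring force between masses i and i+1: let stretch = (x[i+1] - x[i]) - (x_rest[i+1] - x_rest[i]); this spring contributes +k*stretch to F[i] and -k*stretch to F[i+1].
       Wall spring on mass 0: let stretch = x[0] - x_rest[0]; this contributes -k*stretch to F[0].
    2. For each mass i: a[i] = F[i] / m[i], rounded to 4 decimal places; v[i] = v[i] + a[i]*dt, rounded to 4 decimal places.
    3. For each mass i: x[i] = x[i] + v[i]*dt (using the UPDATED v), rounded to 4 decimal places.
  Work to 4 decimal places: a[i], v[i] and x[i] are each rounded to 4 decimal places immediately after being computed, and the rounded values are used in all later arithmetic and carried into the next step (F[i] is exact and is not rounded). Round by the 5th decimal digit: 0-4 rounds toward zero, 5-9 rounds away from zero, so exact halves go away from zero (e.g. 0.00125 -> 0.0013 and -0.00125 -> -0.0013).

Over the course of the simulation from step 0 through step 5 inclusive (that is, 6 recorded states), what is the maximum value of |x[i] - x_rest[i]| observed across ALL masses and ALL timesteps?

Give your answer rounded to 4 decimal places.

Step 0: x=[6.0000 9.0000 11.0000 17.0000] v=[1.0000 0.0000 0.0000 0.0000]
Step 1: x=[6.0700 8.9950 11.0400 16.9800] v=[0.7000 -0.0500 0.4000 -0.2000]
Step 2: x=[6.1086 8.9856 11.1190 16.9406] v=[0.3855 -0.0940 0.7895 -0.3940]
Step 3: x=[6.1148 8.9725 11.2348 16.8830] v=[0.0623 -0.1312 1.1583 -0.5762]
Step 4: x=[6.0885 8.9564 11.3845 16.8089] v=[-0.2634 -0.1610 1.4969 -0.7410]
Step 5: x=[6.0300 8.9381 11.5642 16.7206] v=[-0.5855 -0.1830 1.7965 -0.8834]
Max displacement = 2.1148

Answer: 2.1148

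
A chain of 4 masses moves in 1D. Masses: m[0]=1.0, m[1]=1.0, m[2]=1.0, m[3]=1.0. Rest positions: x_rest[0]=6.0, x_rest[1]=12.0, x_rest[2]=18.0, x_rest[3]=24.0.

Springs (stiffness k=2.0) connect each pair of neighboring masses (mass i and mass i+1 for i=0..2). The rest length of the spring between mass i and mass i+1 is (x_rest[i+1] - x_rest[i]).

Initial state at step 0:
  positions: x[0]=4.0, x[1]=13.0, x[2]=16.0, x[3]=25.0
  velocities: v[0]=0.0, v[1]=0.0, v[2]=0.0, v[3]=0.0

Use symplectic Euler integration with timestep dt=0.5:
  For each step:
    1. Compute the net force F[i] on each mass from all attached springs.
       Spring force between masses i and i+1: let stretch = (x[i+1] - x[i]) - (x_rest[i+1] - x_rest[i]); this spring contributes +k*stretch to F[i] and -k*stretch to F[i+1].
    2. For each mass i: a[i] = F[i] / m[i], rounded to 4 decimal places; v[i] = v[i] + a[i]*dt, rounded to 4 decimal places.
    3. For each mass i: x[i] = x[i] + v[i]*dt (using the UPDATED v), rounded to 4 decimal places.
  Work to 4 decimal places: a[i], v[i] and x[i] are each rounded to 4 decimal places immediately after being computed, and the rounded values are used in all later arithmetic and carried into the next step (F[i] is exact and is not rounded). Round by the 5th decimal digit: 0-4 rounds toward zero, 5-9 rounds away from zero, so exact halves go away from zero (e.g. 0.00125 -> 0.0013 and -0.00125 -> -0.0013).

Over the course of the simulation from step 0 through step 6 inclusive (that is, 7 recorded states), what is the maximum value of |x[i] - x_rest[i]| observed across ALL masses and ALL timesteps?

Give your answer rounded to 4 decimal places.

Answer: 3.1250

Derivation:
Step 0: x=[4.0000 13.0000 16.0000 25.0000] v=[0.0000 0.0000 0.0000 0.0000]
Step 1: x=[5.5000 10.0000 19.0000 23.5000] v=[3.0000 -6.0000 6.0000 -3.0000]
Step 2: x=[6.2500 9.2500 19.7500 22.7500] v=[1.5000 -1.5000 1.5000 -1.5000]
Step 3: x=[5.5000 12.2500 16.7500 23.5000] v=[-1.5000 6.0000 -6.0000 1.5000]
Step 4: x=[5.1250 14.1250 14.8750 23.8750] v=[-0.7500 3.7500 -3.7500 0.7500]
Step 5: x=[6.2500 11.8750 17.1250 22.7500] v=[2.2500 -4.5000 4.5000 -2.2500]
Step 6: x=[7.1875 9.4375 19.5625 21.8125] v=[1.8750 -4.8750 4.8750 -1.8750]
Max displacement = 3.1250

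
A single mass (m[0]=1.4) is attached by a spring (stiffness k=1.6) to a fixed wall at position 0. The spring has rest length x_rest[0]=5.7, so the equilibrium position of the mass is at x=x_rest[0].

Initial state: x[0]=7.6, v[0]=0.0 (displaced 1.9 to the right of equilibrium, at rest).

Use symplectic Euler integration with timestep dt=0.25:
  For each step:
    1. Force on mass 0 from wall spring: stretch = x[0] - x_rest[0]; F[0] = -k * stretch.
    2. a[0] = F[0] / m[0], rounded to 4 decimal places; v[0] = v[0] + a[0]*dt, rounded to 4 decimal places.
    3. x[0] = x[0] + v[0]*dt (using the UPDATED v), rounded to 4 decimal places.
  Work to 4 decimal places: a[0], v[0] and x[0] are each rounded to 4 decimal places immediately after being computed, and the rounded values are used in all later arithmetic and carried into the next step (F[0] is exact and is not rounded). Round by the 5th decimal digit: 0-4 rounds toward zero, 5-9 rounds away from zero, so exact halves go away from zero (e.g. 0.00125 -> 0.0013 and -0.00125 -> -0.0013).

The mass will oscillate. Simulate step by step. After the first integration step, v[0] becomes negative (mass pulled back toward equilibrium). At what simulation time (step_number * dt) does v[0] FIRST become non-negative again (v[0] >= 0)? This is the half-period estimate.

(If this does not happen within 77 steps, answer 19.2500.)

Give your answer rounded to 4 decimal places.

Step 0: x=[7.6000] v=[0.0000]
Step 1: x=[7.4643] v=[-0.5429]
Step 2: x=[7.2026] v=[-1.0470]
Step 3: x=[6.8335] v=[-1.4763]
Step 4: x=[6.3835] v=[-1.8002]
Step 5: x=[5.8846] v=[-1.9955]
Step 6: x=[5.3725] v=[-2.0483]
Step 7: x=[4.8838] v=[-1.9547]
Step 8: x=[4.4534] v=[-1.7215]
Step 9: x=[4.1121] v=[-1.3653]
Step 10: x=[3.8842] v=[-0.9116]
Step 11: x=[3.7860] v=[-0.3928]
Step 12: x=[3.8245] v=[0.1541]
First v>=0 after going negative at step 12, time=3.0000

Answer: 3.0000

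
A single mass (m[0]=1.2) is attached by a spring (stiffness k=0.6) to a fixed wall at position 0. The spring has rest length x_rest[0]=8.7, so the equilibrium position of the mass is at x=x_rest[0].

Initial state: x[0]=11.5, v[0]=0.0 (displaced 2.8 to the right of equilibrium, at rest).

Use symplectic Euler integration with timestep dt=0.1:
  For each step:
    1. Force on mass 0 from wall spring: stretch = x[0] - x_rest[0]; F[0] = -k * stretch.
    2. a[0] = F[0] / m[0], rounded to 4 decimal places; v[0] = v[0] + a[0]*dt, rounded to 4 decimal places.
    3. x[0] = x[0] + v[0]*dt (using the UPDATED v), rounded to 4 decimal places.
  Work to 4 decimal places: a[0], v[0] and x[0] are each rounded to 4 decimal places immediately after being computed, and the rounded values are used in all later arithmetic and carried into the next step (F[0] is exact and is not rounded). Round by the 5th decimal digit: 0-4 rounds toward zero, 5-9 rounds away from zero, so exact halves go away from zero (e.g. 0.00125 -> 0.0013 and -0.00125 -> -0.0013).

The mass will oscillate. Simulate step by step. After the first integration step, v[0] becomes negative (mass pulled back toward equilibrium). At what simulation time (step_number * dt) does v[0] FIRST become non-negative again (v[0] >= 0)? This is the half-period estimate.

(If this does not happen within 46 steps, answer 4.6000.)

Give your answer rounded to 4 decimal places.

Answer: 4.5000

Derivation:
Step 0: x=[11.5000] v=[0.0000]
Step 1: x=[11.4860] v=[-0.1400]
Step 2: x=[11.4581] v=[-0.2793]
Step 3: x=[11.4164] v=[-0.4172]
Step 4: x=[11.3611] v=[-0.5530]
Step 5: x=[11.2925] v=[-0.6861]
Step 6: x=[11.2109] v=[-0.8157]
Step 7: x=[11.1168] v=[-0.9413]
Step 8: x=[11.0106] v=[-1.0621]
Step 9: x=[10.8928] v=[-1.1776]
Step 10: x=[10.7641] v=[-1.2872]
Step 11: x=[10.6251] v=[-1.3904]
Step 12: x=[10.4764] v=[-1.4867]
Step 13: x=[10.3189] v=[-1.5755]
Step 14: x=[10.1533] v=[-1.6565]
Step 15: x=[9.9804] v=[-1.7292]
Step 16: x=[9.8011] v=[-1.7932]
Step 17: x=[9.6163] v=[-1.8483]
Step 18: x=[9.4269] v=[-1.8941]
Step 19: x=[9.2339] v=[-1.9305]
Step 20: x=[9.0382] v=[-1.9572]
Step 21: x=[8.8408] v=[-1.9741]
Step 22: x=[8.6427] v=[-1.9811]
Step 23: x=[8.4449] v=[-1.9782]
Step 24: x=[8.2484] v=[-1.9654]
Step 25: x=[8.0541] v=[-1.9428]
Step 26: x=[7.8631] v=[-1.9105]
Step 27: x=[7.6762] v=[-1.8687]
Step 28: x=[7.4945] v=[-1.8175]
Step 29: x=[7.3188] v=[-1.7572]
Step 30: x=[7.1500] v=[-1.6881]
Step 31: x=[6.9889] v=[-1.6106]
Step 32: x=[6.8364] v=[-1.5250]
Step 33: x=[6.6932] v=[-1.4318]
Step 34: x=[6.5601] v=[-1.3315]
Step 35: x=[6.4377] v=[-1.2245]
Step 36: x=[6.3266] v=[-1.1114]
Step 37: x=[6.2273] v=[-0.9927]
Step 38: x=[6.1404] v=[-0.8691]
Step 39: x=[6.0663] v=[-0.7411]
Step 40: x=[6.0054] v=[-0.6094]
Step 41: x=[5.9579] v=[-0.4747]
Step 42: x=[5.9241] v=[-0.3376]
Step 43: x=[5.9042] v=[-0.1988]
Step 44: x=[5.8983] v=[-0.0590]
Step 45: x=[5.9064] v=[0.0811]
First v>=0 after going negative at step 45, time=4.5000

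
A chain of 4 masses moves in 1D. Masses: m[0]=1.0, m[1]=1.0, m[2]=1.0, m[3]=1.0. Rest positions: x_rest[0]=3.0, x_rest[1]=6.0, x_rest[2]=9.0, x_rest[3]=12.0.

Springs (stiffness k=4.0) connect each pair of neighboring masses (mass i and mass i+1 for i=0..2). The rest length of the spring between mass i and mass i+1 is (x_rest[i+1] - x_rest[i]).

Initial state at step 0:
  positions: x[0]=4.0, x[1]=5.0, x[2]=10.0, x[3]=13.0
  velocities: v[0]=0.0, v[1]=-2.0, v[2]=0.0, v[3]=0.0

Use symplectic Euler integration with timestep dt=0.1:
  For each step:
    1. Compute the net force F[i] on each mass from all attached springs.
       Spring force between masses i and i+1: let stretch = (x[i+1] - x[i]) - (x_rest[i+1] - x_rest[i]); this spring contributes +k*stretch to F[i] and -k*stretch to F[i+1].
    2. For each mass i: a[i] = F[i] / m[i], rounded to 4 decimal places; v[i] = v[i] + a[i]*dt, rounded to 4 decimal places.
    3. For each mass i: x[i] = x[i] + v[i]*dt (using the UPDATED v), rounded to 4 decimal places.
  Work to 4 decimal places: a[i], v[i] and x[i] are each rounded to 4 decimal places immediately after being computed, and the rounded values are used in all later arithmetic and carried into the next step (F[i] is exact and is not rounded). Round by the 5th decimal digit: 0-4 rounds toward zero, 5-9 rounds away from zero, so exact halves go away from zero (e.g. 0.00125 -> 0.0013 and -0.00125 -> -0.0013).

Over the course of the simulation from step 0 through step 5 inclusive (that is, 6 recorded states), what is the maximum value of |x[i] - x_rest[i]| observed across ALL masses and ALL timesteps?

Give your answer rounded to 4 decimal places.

Answer: 1.0400

Derivation:
Step 0: x=[4.0000 5.0000 10.0000 13.0000] v=[0.0000 -2.0000 0.0000 0.0000]
Step 1: x=[3.9200 4.9600 9.9200 13.0000] v=[-0.8000 -0.4000 -0.8000 0.0000]
Step 2: x=[3.7616 5.0768 9.7648 12.9968] v=[-1.5840 1.1680 -1.5520 -0.0320]
Step 3: x=[3.5358 5.3285 9.5514 12.9843] v=[-2.2579 2.5171 -2.1344 -0.1248]
Step 4: x=[3.2617 5.6774 9.3064 12.9545] v=[-2.7408 3.4892 -2.4504 -0.2980]
Step 5: x=[2.9643 6.0749 9.0621 12.8988] v=[-2.9745 3.9745 -2.4428 -0.5572]
Max displacement = 1.0400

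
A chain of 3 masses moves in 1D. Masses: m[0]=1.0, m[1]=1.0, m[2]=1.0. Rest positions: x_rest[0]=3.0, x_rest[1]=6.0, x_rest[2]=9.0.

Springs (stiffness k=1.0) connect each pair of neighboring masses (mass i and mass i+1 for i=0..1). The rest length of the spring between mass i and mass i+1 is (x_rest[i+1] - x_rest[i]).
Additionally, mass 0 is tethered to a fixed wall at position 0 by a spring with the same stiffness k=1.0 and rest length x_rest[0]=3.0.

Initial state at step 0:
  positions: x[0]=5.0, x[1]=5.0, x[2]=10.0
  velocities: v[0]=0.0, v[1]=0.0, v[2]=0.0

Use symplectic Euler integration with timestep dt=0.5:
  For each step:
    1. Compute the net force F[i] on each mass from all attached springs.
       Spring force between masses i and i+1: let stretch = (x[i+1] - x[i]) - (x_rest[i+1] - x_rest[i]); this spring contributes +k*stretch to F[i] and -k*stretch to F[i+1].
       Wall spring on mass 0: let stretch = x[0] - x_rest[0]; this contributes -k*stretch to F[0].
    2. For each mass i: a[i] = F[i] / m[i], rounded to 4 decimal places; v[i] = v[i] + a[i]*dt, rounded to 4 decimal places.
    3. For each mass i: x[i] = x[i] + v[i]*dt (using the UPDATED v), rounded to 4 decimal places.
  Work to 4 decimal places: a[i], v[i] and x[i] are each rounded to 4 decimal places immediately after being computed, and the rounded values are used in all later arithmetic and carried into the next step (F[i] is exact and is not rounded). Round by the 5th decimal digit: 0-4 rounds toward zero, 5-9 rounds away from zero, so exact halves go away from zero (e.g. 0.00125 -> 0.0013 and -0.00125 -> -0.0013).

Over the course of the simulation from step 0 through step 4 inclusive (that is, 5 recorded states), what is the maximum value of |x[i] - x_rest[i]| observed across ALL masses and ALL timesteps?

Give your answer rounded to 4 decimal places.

Step 0: x=[5.0000 5.0000 10.0000] v=[0.0000 0.0000 0.0000]
Step 1: x=[3.7500 6.2500 9.5000] v=[-2.5000 2.5000 -1.0000]
Step 2: x=[2.1875 7.6875 8.9375] v=[-3.1250 2.8750 -1.1250]
Step 3: x=[1.4531 8.0625 8.8125] v=[-1.4688 0.7500 -0.2500]
Step 4: x=[2.0078 6.9727 9.2500] v=[1.1094 -2.1797 0.8750]
Max displacement = 2.0625

Answer: 2.0625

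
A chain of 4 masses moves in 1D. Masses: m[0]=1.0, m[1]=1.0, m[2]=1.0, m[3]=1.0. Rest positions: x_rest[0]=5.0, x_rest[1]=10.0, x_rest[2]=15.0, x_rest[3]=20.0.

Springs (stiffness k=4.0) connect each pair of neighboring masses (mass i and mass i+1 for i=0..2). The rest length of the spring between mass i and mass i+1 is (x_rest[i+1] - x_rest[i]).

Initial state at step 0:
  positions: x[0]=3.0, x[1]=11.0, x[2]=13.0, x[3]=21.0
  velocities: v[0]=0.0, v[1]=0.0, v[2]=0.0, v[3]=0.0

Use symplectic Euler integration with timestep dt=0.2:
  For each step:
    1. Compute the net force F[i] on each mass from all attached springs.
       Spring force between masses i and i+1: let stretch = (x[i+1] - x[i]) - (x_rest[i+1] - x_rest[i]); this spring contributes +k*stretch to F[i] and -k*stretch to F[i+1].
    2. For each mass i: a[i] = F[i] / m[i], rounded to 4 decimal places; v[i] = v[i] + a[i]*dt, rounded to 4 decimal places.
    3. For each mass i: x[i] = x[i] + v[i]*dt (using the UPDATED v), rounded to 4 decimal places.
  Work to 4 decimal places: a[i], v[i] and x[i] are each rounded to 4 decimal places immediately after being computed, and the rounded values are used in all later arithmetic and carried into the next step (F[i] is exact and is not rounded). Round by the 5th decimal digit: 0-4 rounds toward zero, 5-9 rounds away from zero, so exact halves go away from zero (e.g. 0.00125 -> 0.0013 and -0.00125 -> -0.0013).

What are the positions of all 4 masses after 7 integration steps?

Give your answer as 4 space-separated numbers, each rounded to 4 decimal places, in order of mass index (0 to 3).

Answer: 4.3448 11.3131 12.6869 19.6552

Derivation:
Step 0: x=[3.0000 11.0000 13.0000 21.0000] v=[0.0000 0.0000 0.0000 0.0000]
Step 1: x=[3.4800 10.0400 13.9600 20.5200] v=[2.4000 -4.8000 4.8000 -2.4000]
Step 2: x=[4.2096 8.6576 15.3424 19.7904] v=[3.6480 -6.9120 6.9120 -3.6480]
Step 3: x=[4.8509 7.6331 16.3669 19.1491] v=[3.2064 -5.1226 5.1226 -3.2064]
Step 4: x=[5.1373 7.5608 16.4392 18.8627] v=[1.4322 -0.3613 0.3613 -1.4322]
Step 5: x=[5.0115 8.5213 15.4787 18.9885] v=[-0.6290 4.8026 -4.8026 0.6290]
Step 6: x=[4.6473 10.0334 13.9666 19.3527] v=[-1.8212 7.5607 -7.5607 1.8212]
Step 7: x=[4.3448 11.3131 12.6869 19.6552] v=[-1.5123 6.3984 -6.3984 1.5123]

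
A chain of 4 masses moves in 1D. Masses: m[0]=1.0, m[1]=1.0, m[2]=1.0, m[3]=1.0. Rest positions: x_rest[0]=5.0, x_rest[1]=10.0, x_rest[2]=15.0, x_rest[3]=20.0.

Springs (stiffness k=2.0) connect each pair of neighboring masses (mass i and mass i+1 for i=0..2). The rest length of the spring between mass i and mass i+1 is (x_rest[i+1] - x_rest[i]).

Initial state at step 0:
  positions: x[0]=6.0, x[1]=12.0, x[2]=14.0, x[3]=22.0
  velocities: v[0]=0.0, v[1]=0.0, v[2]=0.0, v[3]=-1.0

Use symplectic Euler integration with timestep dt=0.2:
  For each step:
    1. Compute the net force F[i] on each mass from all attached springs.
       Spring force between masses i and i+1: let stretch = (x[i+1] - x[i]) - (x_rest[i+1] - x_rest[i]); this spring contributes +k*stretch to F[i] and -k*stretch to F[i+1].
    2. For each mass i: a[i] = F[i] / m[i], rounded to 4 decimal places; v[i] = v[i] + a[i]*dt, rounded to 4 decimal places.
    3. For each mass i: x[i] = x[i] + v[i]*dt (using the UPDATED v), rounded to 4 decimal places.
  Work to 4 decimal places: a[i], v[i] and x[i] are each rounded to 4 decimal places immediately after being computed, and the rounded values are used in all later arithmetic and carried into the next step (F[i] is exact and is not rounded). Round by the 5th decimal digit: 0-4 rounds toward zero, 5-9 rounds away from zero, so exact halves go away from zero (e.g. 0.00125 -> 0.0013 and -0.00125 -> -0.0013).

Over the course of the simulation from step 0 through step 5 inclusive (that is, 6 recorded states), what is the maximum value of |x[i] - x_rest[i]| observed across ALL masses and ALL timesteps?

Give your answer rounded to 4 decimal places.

Step 0: x=[6.0000 12.0000 14.0000 22.0000] v=[0.0000 0.0000 0.0000 -1.0000]
Step 1: x=[6.0800 11.6800 14.4800 21.5600] v=[0.4000 -1.6000 2.4000 -2.2000]
Step 2: x=[6.2080 11.1360 15.3024 20.9536] v=[0.6400 -2.7200 4.1120 -3.0320]
Step 3: x=[6.3302 10.5311 16.2436 20.2951] v=[0.6112 -3.0246 4.7059 -3.2925]
Step 4: x=[6.3885 10.0471 17.0519 19.7125] v=[0.2916 -2.4200 4.0415 -2.9131]
Step 5: x=[6.3395 9.8308 17.5127 19.3170] v=[-0.2450 -1.0815 2.3038 -1.9773]
Max displacement = 2.5127

Answer: 2.5127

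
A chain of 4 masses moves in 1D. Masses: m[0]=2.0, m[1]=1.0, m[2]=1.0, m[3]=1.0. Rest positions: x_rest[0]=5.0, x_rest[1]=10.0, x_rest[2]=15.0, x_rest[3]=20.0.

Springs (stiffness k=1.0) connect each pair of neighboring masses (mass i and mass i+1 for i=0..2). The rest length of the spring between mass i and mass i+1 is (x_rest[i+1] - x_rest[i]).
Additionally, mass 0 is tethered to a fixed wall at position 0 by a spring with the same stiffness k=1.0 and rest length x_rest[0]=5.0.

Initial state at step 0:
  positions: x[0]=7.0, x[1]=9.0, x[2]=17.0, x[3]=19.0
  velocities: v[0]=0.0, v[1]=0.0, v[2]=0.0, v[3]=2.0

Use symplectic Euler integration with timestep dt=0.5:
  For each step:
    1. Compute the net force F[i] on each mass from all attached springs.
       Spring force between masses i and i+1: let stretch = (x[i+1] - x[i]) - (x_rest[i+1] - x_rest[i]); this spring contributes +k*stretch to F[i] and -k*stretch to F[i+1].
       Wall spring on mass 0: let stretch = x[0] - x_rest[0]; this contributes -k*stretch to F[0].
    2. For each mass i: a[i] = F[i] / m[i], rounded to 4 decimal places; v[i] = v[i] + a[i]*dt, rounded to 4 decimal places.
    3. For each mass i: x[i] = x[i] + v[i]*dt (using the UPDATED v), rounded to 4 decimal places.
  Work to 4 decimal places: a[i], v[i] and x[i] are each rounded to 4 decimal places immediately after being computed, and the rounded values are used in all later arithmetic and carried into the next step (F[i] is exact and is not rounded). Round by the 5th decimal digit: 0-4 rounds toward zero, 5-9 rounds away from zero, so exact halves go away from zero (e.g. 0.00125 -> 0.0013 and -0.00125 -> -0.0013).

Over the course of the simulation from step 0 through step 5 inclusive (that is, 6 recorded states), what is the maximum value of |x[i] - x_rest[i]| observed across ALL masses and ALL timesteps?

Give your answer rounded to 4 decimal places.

Answer: 3.9038

Derivation:
Step 0: x=[7.0000 9.0000 17.0000 19.0000] v=[0.0000 0.0000 0.0000 2.0000]
Step 1: x=[6.3750 10.5000 15.5000 20.7500] v=[-1.2500 3.0000 -3.0000 3.5000]
Step 2: x=[5.4688 12.2188 14.0625 22.4375] v=[-1.8125 3.4375 -2.8750 3.3750]
Step 3: x=[4.7227 12.7110 14.2579 23.2813] v=[-1.4922 0.9844 0.3907 1.6875]
Step 4: x=[4.3848 11.5929 16.3224 23.1192] v=[-0.6758 -2.2363 4.1290 -0.3242]
Step 5: x=[4.3999 9.8551 18.9038 22.5079] v=[0.0301 -3.4756 5.1627 -1.2226]
Max displacement = 3.9038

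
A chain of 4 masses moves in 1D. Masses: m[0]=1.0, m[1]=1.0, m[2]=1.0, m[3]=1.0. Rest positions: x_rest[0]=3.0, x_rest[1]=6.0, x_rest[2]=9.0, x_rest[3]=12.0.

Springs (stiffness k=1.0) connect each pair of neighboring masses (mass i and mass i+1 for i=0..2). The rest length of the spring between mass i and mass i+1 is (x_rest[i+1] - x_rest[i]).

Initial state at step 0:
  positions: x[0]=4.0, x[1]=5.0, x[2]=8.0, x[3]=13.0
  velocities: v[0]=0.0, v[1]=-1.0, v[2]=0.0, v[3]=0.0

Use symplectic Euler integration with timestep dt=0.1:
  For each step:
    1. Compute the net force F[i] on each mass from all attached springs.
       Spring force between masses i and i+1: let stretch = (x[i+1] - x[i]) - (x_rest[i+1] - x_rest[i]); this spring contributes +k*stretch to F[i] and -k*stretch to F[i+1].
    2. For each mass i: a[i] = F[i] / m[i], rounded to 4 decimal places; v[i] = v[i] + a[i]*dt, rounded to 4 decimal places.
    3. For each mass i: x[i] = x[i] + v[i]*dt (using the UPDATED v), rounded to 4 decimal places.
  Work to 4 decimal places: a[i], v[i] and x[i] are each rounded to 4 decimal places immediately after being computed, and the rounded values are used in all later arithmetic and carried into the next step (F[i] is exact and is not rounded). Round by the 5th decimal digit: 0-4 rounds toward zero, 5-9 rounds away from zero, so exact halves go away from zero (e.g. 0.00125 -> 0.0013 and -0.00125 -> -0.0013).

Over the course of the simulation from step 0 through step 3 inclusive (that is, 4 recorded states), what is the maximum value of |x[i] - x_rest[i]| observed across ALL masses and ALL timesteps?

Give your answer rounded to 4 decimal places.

Step 0: x=[4.0000 5.0000 8.0000 13.0000] v=[0.0000 -1.0000 0.0000 0.0000]
Step 1: x=[3.9800 4.9200 8.0200 12.9800] v=[-0.2000 -0.8000 0.2000 -0.2000]
Step 2: x=[3.9394 4.8616 8.0586 12.9404] v=[-0.4060 -0.5840 0.3860 -0.3960]
Step 3: x=[3.8780 4.8260 8.1141 12.8820] v=[-0.6138 -0.3565 0.5545 -0.5842]
Max displacement = 1.1740

Answer: 1.1740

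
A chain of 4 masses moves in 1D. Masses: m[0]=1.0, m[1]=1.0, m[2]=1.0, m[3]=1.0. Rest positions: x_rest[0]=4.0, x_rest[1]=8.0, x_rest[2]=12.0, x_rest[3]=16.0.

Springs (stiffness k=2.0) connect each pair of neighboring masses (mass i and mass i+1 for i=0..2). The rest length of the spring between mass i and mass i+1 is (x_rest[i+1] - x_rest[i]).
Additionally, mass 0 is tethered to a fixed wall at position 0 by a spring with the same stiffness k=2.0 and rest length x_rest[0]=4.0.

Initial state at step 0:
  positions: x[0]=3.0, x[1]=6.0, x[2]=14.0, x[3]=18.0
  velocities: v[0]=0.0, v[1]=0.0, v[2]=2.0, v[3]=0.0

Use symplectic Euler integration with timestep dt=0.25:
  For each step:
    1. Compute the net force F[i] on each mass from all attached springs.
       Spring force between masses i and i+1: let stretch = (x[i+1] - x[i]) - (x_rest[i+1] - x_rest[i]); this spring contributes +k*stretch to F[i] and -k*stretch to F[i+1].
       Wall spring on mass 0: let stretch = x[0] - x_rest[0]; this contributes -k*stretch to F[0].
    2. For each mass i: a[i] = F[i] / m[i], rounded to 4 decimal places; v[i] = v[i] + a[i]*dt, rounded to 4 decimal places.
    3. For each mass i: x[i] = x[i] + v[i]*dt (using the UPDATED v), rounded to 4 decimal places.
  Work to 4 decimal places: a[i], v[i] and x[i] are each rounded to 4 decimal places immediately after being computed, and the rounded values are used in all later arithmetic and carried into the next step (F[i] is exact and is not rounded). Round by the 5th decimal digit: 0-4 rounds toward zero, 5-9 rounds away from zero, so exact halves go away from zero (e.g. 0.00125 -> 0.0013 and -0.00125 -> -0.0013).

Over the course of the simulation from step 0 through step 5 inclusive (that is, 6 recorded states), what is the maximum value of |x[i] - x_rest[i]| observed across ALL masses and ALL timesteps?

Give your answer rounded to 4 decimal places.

Step 0: x=[3.0000 6.0000 14.0000 18.0000] v=[0.0000 0.0000 2.0000 0.0000]
Step 1: x=[3.0000 6.6250 14.0000 18.0000] v=[0.0000 2.5000 0.0000 0.0000]
Step 2: x=[3.0781 7.7188 13.5781 18.0000] v=[0.3125 4.3750 -1.6875 0.0000]
Step 3: x=[3.3516 8.9649 12.9766 17.9473] v=[1.0938 4.9843 -2.4062 -0.2110]
Step 4: x=[3.9078 10.0108 12.4949 17.7732] v=[2.2247 4.1835 -1.9267 -0.6964]
Step 5: x=[4.7384 10.6043 12.3625 17.4393] v=[3.3223 2.3741 -0.5296 -1.3356]
Max displacement = 2.6043

Answer: 2.6043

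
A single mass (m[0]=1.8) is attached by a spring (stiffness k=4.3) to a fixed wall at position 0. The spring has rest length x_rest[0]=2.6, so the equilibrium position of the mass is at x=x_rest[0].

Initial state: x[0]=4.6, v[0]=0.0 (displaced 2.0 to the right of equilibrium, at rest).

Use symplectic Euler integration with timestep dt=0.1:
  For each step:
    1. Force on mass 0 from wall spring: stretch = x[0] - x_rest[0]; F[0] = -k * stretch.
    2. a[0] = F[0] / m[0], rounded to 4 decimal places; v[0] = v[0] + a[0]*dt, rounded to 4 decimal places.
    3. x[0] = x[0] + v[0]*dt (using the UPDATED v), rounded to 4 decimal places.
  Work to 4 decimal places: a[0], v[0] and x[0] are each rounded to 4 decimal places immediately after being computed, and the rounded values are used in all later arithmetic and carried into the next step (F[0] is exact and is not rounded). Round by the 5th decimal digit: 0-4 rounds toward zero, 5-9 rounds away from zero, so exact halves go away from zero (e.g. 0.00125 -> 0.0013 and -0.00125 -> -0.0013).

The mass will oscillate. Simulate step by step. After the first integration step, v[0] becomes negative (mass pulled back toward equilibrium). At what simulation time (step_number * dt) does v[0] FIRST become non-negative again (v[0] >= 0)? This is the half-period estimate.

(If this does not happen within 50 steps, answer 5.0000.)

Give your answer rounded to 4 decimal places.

Step 0: x=[4.6000] v=[0.0000]
Step 1: x=[4.5522] v=[-0.4778]
Step 2: x=[4.4578] v=[-0.9442]
Step 3: x=[4.3190] v=[-1.3880]
Step 4: x=[4.1391] v=[-1.7987]
Step 5: x=[3.9225] v=[-2.1664]
Step 6: x=[3.6743] v=[-2.4823]
Step 7: x=[3.4004] v=[-2.7389]
Step 8: x=[3.1074] v=[-2.9301]
Step 9: x=[2.8023] v=[-3.0513]
Step 10: x=[2.4923] v=[-3.0996]
Step 11: x=[2.1849] v=[-3.0739]
Step 12: x=[1.8874] v=[-2.9747]
Step 13: x=[1.6070] v=[-2.8045]
Step 14: x=[1.3503] v=[-2.5673]
Step 15: x=[1.1234] v=[-2.2688]
Step 16: x=[0.9318] v=[-1.9161]
Step 17: x=[0.7800] v=[-1.5176]
Step 18: x=[0.6717] v=[-1.0828]
Step 19: x=[0.6095] v=[-0.6222]
Step 20: x=[0.5948] v=[-0.1467]
Step 21: x=[0.6280] v=[0.3323]
First v>=0 after going negative at step 21, time=2.1000

Answer: 2.1000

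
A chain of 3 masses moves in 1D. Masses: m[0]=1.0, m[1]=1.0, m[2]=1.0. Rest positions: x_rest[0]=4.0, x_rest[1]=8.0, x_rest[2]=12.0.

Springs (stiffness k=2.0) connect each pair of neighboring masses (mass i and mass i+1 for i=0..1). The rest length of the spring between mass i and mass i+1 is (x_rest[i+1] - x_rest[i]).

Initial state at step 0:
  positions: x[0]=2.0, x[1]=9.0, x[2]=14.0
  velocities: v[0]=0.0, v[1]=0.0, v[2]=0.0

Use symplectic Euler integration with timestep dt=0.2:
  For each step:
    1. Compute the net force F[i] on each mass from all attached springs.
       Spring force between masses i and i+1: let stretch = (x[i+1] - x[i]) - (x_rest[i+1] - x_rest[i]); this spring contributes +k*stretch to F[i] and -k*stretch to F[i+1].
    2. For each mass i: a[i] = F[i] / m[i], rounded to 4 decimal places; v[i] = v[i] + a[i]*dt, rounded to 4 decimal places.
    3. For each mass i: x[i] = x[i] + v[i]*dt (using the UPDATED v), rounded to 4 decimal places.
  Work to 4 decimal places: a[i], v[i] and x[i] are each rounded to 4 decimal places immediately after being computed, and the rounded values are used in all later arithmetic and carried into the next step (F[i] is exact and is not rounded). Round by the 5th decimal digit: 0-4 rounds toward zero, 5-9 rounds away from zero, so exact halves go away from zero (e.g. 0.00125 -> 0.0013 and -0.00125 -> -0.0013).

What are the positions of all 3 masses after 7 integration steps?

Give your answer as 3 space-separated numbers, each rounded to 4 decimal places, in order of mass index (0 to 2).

Step 0: x=[2.0000 9.0000 14.0000] v=[0.0000 0.0000 0.0000]
Step 1: x=[2.2400 8.8400 13.9200] v=[1.2000 -0.8000 -0.4000]
Step 2: x=[2.6880 8.5584 13.7536] v=[2.2400 -1.4080 -0.8320]
Step 3: x=[3.2856 8.2228 13.4916] v=[2.9882 -1.6781 -1.3101]
Step 4: x=[3.9582 7.9137 13.1281] v=[3.3631 -1.5455 -1.8176]
Step 5: x=[4.6273 7.7053 12.6674] v=[3.3453 -1.0419 -2.3034]
Step 6: x=[5.2226 7.6476 12.1298] v=[2.9765 -0.2883 -2.6882]
Step 7: x=[5.6919 7.7545 11.5536] v=[2.3465 0.5346 -2.8811]

Answer: 5.6919 7.7545 11.5536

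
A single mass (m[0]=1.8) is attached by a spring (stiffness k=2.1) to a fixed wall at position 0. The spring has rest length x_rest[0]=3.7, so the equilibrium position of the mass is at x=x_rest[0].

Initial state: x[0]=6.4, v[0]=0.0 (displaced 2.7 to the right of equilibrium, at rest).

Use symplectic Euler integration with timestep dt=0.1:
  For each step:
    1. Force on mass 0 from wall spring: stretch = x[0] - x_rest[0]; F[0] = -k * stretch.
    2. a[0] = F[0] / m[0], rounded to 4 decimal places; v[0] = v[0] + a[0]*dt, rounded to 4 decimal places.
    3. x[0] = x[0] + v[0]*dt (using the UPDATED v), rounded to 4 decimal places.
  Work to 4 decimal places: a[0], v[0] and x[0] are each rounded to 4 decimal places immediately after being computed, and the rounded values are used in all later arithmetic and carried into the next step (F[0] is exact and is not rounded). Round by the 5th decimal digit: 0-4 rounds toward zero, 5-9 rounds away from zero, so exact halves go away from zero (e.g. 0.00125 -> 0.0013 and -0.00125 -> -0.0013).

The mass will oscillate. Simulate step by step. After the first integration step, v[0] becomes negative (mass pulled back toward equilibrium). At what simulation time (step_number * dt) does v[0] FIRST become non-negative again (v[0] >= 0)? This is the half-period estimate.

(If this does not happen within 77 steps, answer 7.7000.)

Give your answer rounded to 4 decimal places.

Step 0: x=[6.4000] v=[0.0000]
Step 1: x=[6.3685] v=[-0.3150]
Step 2: x=[6.3059] v=[-0.6263]
Step 3: x=[6.2129] v=[-0.9303]
Step 4: x=[6.0906] v=[-1.2235]
Step 5: x=[5.9404] v=[-1.5024]
Step 6: x=[5.7640] v=[-1.7638]
Step 7: x=[5.5635] v=[-2.0046]
Step 8: x=[5.3413] v=[-2.2220]
Step 9: x=[5.1000] v=[-2.4135]
Step 10: x=[4.8423] v=[-2.5768]
Step 11: x=[4.5713] v=[-2.7101]
Step 12: x=[4.2901] v=[-2.8118]
Step 13: x=[4.0020] v=[-2.8807]
Step 14: x=[3.7104] v=[-2.9159]
Step 15: x=[3.4187] v=[-2.9171]
Step 16: x=[3.1303] v=[-2.8843]
Step 17: x=[2.8485] v=[-2.8178]
Step 18: x=[2.5767] v=[-2.7185]
Step 19: x=[2.3180] v=[-2.5875]
Step 20: x=[2.0754] v=[-2.4263]
Step 21: x=[1.8517] v=[-2.2368]
Step 22: x=[1.6496] v=[-2.0212]
Step 23: x=[1.4714] v=[-1.7820]
Step 24: x=[1.3192] v=[-1.5220]
Step 25: x=[1.1948] v=[-1.2442]
Step 26: x=[1.0996] v=[-0.9519]
Step 27: x=[1.0348] v=[-0.6485]
Step 28: x=[1.0010] v=[-0.3376]
Step 29: x=[0.9987] v=[-0.0227]
Step 30: x=[1.0280] v=[0.2925]
First v>=0 after going negative at step 30, time=3.0000

Answer: 3.0000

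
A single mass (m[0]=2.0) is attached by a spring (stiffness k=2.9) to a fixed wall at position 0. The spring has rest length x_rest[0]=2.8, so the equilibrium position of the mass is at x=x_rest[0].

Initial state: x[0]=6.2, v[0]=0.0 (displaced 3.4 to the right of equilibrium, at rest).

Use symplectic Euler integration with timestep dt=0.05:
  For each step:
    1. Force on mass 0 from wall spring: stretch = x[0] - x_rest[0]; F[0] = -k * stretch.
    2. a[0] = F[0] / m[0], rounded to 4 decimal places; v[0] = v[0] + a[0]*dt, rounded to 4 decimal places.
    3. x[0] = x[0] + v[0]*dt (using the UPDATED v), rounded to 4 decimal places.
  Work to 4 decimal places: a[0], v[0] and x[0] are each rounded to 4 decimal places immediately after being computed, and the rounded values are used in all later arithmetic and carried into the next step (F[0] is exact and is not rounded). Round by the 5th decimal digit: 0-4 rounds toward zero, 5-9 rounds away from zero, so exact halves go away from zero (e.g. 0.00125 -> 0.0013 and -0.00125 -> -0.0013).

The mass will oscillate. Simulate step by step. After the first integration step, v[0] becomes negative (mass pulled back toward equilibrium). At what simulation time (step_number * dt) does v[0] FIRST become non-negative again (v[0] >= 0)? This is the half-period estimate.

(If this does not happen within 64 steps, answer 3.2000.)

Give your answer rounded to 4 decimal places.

Answer: 2.6500

Derivation:
Step 0: x=[6.2000] v=[0.0000]
Step 1: x=[6.1877] v=[-0.2465]
Step 2: x=[6.1631] v=[-0.4921]
Step 3: x=[6.1263] v=[-0.7359]
Step 4: x=[6.0774] v=[-0.9771]
Step 5: x=[6.0167] v=[-1.2147]
Step 6: x=[5.9443] v=[-1.4479]
Step 7: x=[5.8605] v=[-1.6759]
Step 8: x=[5.7656] v=[-1.8978]
Step 9: x=[5.6600] v=[-2.1128]
Step 10: x=[5.5440] v=[-2.3202]
Step 11: x=[5.4180] v=[-2.5191]
Step 12: x=[5.2826] v=[-2.7089]
Step 13: x=[5.1382] v=[-2.8889]
Step 14: x=[4.9853] v=[-3.0584]
Step 15: x=[4.8245] v=[-3.2168]
Step 16: x=[4.6563] v=[-3.3636]
Step 17: x=[4.4814] v=[-3.4982]
Step 18: x=[4.3004] v=[-3.6201]
Step 19: x=[4.1140] v=[-3.7289]
Step 20: x=[3.9228] v=[-3.8242]
Step 21: x=[3.7275] v=[-3.9056]
Step 22: x=[3.5289] v=[-3.9728]
Step 23: x=[3.3276] v=[-4.0256]
Step 24: x=[3.1244] v=[-4.0639]
Step 25: x=[2.9200] v=[-4.0874]
Step 26: x=[2.7152] v=[-4.0961]
Step 27: x=[2.5107] v=[-4.0900]
Step 28: x=[2.3073] v=[-4.0690]
Step 29: x=[2.1056] v=[-4.0333]
Step 30: x=[1.9065] v=[-3.9830]
Step 31: x=[1.7106] v=[-3.9182]
Step 32: x=[1.5186] v=[-3.8392]
Step 33: x=[1.3313] v=[-3.7463]
Step 34: x=[1.1493] v=[-3.6398]
Step 35: x=[0.9733] v=[-3.5201]
Step 36: x=[0.8039] v=[-3.3877]
Step 37: x=[0.6418] v=[-3.2430]
Step 38: x=[0.4875] v=[-3.0865]
Step 39: x=[0.3416] v=[-2.9188]
Step 40: x=[0.2046] v=[-2.7406]
Step 41: x=[0.0770] v=[-2.5524]
Step 42: x=[-0.0408] v=[-2.3550]
Step 43: x=[-0.1483] v=[-2.1490]
Step 44: x=[-0.2451] v=[-1.9353]
Step 45: x=[-0.3308] v=[-1.7145]
Step 46: x=[-0.4052] v=[-1.4875]
Step 47: x=[-0.4680] v=[-1.2551]
Step 48: x=[-0.5189] v=[-1.0182]
Step 49: x=[-0.5578] v=[-0.7776]
Step 50: x=[-0.5845] v=[-0.5342]
Step 51: x=[-0.5989] v=[-0.2888]
Step 52: x=[-0.6010] v=[-0.0424]
Step 53: x=[-0.5908] v=[0.2042]
First v>=0 after going negative at step 53, time=2.6500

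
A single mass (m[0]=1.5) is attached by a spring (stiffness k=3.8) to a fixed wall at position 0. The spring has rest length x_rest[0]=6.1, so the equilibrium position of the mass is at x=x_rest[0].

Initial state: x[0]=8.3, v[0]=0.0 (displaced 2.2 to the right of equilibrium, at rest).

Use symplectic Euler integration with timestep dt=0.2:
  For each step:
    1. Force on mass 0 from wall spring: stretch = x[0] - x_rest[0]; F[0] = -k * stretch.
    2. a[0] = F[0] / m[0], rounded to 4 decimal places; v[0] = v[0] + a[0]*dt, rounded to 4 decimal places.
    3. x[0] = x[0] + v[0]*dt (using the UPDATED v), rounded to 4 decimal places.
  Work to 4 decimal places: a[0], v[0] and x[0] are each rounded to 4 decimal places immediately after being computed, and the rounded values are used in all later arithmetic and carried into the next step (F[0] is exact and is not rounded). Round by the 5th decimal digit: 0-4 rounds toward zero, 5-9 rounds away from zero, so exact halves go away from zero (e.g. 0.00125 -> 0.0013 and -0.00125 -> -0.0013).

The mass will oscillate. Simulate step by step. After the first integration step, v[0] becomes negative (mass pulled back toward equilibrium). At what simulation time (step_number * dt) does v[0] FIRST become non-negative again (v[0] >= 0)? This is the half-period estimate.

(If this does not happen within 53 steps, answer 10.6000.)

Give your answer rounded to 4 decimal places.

Answer: 2.0000

Derivation:
Step 0: x=[8.3000] v=[0.0000]
Step 1: x=[8.0771] v=[-1.1147]
Step 2: x=[7.6538] v=[-2.1164]
Step 3: x=[7.0731] v=[-2.9037]
Step 4: x=[6.3938] v=[-3.3967]
Step 5: x=[5.6847] v=[-3.5456]
Step 6: x=[5.0177] v=[-3.3352]
Step 7: x=[4.4603] v=[-2.7868]
Step 8: x=[4.0691] v=[-1.9560]
Step 9: x=[3.8837] v=[-0.9270]
Step 10: x=[3.9229] v=[0.1959]
First v>=0 after going negative at step 10, time=2.0000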